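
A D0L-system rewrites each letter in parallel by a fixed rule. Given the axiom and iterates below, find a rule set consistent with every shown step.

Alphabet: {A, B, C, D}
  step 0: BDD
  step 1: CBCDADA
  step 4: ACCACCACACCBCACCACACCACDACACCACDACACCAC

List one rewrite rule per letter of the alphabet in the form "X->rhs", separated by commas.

A->C, B->CBC, C->AC, D->DA

  step 0 ⇒ step 1: BDD ⇒ CBC·DA·DA
    B ↦ CBC
    D ↦ DA
    A ↦ C  (constrained at step 1)
    C ↦ AC  (constrained at step 1)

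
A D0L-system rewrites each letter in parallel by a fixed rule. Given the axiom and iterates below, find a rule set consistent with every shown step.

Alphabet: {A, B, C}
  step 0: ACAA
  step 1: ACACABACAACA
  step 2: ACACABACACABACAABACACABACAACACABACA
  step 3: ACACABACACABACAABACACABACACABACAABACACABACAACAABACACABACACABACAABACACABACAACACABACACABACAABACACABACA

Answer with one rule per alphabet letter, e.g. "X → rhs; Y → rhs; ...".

A->ACA, B->AB, C->CAB

  step 2 ⇒ step 3: ACACABACACABACAABACACABACAACACABACA ⇒ ACA·CAB·ACA·CAB·ACA·AB·ACA·CAB·ACA·CAB·ACA·AB·ACA·CAB·ACA·ACA·AB·ACA·CAB·ACA·CAB·ACA·AB·ACA·CAB·ACA·ACA·CAB·ACA·CAB·ACA·AB·ACA·CAB·ACA
    A ↦ ACA
    B ↦ AB
    C ↦ CAB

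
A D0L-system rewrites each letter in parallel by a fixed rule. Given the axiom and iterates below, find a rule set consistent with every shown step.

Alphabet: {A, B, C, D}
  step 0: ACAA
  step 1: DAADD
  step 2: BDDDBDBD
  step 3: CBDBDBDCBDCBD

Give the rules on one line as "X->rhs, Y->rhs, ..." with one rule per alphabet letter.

  step 2 ⇒ step 3: BDDDBDBD ⇒ C·BD·BD·BD·C·BD·C·BD
    B ↦ C
    D ↦ BD
  step 0 ⇒ step 1: ACAA ⇒ D·AA·D·D
    A ↦ D
  step 0 ⇒ step 1: ACAA ⇒ D·AA·D·D
    C ↦ AA

A->D, B->C, C->AA, D->BD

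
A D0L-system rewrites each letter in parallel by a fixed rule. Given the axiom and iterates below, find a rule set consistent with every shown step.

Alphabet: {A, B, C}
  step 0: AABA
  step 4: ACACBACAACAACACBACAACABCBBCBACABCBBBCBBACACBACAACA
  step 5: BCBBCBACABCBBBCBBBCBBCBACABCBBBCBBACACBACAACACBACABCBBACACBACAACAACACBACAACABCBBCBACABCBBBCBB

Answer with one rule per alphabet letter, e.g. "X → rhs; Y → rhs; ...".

A->B, B->ACA, C->CB

  step 4 ⇒ step 5: ACACBACAACAACACBACAACABCBBCBACABCBBBCBBACACBACAACA ⇒ B·CB·B·CB·ACA·B·CB·B·B·CB·B·B·CB·B·CB·ACA·B·CB·B·B·CB·B·ACA·CB·ACA·ACA·CB·ACA·B·CB·B·ACA·CB·ACA·ACA·ACA·CB·ACA·ACA·B·CB·B·CB·ACA·B·CB·B·B·CB·B
    A ↦ B
    B ↦ ACA
    C ↦ CB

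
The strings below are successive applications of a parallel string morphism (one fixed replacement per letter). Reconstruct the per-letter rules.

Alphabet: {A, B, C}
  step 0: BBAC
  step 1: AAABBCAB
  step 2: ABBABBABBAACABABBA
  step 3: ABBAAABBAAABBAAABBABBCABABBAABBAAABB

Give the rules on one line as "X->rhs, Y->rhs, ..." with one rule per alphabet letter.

  step 2 ⇒ step 3: ABBABBABBAACABABBA ⇒ ABB·A·A·ABB·A·A·ABB·A·A·ABB·ABB·CAB·ABB·A·ABB·A·A·ABB
    A ↦ ABB
    B ↦ A
    C ↦ CAB

A->ABB, B->A, C->CAB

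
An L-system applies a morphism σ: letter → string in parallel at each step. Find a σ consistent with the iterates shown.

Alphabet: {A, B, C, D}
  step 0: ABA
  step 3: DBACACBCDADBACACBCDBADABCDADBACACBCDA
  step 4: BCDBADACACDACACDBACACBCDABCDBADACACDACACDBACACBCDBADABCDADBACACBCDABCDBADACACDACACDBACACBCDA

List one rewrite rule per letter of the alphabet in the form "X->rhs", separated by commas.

  step 3 ⇒ step 4: DBACACBCDADBACACBCDBADABCDADBACACBCDA ⇒ BC·DBA·DA·CAC·DA·CAC·DBA·CAC·BC·DA·BC·DBA·DA·CAC·DA·CAC·DBA·CAC·BC·DBA·DA·BC·DA·DBA·CAC·BC·DA·BC·DBA·DA·CAC·DA·CAC·DBA·CAC·BC·DA
    A ↦ DA
    B ↦ DBA
    C ↦ CAC
    D ↦ BC

A->DA, B->DBA, C->CAC, D->BC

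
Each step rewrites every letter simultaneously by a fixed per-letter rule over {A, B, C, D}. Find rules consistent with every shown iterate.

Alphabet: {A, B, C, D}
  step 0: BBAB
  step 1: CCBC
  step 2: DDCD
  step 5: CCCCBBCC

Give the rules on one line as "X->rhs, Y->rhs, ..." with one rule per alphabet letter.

  step 1 ⇒ step 2: CCBC ⇒ D·D·C·D
    B ↦ C
    C ↦ D
  step 0 ⇒ step 1: BBAB ⇒ C·C·B·C
    A ↦ B
    D ↦ AA  (constrained at step 2)

A->B, B->C, C->D, D->AA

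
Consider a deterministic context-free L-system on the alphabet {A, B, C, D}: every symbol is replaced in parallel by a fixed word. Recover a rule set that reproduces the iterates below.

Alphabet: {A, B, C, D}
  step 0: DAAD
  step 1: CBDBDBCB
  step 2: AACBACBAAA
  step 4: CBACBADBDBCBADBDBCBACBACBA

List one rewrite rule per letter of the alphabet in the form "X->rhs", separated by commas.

A->DB, B->A, C->A, D->CB

  step 1 ⇒ step 2: CBDBDBCB ⇒ A·A·CB·A·CB·A·A·A
    B ↦ A
    C ↦ A
    D ↦ CB
  step 0 ⇒ step 1: DAAD ⇒ CB·DB·DB·CB
    A ↦ DB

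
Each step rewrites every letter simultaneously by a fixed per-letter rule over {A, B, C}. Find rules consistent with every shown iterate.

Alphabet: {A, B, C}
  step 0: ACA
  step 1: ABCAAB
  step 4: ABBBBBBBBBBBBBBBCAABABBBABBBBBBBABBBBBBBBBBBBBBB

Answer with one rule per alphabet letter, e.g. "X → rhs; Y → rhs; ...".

A->AB, B->BB, C->CA

  step 0 ⇒ step 1: ACA ⇒ AB·CA·AB
    A ↦ AB
    C ↦ CA
    B ↦ BB  (constrained at step 1)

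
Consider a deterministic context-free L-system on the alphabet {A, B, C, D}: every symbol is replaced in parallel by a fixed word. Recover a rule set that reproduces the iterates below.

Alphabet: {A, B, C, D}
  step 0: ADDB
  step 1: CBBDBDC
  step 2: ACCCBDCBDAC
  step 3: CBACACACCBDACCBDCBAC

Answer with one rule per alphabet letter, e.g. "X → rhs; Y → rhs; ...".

  step 2 ⇒ step 3: ACCCBDCBDAC ⇒ CB·AC·AC·AC·C·BD·AC·C·BD·CB·AC
    A ↦ CB
    B ↦ C
    C ↦ AC
    D ↦ BD

A->CB, B->C, C->AC, D->BD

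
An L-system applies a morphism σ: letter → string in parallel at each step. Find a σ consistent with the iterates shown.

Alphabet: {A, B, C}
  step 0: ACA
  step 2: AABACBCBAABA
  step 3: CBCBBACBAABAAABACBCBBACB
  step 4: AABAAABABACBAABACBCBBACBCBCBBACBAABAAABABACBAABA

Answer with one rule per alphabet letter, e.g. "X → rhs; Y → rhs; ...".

A->CB, B->BA, C->AA

  step 3 ⇒ step 4: CBCBBACBAABAAABACBCBBACB ⇒ AA·BA·AA·BA·BA·CB·AA·BA·CB·CB·BA·CB·CB·CB·BA·CB·AA·BA·AA·BA·BA·CB·AA·BA
    A ↦ CB
    B ↦ BA
    C ↦ AA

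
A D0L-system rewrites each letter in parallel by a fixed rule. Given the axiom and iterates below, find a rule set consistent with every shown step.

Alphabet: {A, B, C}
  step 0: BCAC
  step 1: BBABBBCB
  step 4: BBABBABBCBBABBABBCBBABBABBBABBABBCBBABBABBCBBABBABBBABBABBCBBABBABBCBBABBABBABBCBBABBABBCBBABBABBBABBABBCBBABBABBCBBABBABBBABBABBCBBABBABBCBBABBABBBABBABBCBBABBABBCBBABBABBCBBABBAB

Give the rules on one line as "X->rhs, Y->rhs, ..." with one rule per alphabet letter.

  step 0 ⇒ step 1: BCAC ⇒ BBA·B·BBC·B
    A ↦ BBC
    B ↦ BBA
    C ↦ B

A->BBC, B->BBA, C->B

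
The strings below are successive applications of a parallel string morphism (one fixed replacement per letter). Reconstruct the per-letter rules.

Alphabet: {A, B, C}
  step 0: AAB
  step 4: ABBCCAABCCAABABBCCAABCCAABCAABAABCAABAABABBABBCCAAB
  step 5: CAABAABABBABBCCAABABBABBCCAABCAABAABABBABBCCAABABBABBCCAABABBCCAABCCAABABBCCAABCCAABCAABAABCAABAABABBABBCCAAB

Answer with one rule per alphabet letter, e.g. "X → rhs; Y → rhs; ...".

A->C, B->AAB, C->ABB

  step 4 ⇒ step 5: ABBCCAABCCAABABBCCAABCCAABCAABAABCAABAABABBABBCCAAB ⇒ C·AAB·AAB·ABB·ABB·C·C·AAB·ABB·ABB·C·C·AAB·C·AAB·AAB·ABB·ABB·C·C·AAB·ABB·ABB·C·C·AAB·ABB·C·C·AAB·C·C·AAB·ABB·C·C·AAB·C·C·AAB·C·AAB·AAB·C·AAB·AAB·ABB·ABB·C·C·AAB
    A ↦ C
    B ↦ AAB
    C ↦ ABB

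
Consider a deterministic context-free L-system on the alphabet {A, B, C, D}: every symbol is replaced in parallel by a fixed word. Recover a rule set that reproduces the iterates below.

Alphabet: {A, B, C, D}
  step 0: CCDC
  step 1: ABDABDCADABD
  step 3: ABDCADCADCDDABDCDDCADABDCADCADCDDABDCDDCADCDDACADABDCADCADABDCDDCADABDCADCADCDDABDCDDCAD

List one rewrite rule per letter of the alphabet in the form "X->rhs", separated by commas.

  step 0 ⇒ step 1: CCDC ⇒ ABD·ABD·CAD·ABD
    C ↦ ABD
    D ↦ CAD
    A ↦ CDD  (constrained at step 1)
    B ↦ A  (constrained at step 1)

A->CDD, B->A, C->ABD, D->CAD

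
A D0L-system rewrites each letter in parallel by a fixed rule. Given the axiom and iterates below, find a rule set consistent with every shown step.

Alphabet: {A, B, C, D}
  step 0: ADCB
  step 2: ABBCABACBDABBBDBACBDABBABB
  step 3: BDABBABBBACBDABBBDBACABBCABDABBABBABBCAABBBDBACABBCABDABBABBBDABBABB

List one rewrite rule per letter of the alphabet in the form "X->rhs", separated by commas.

A->BD, B->ABB, C->BAC, D->CA

  step 2 ⇒ step 3: ABBCABACBDABBBDBACBDABBABB ⇒ BD·ABB·ABB·BAC·BD·ABB·BD·BAC·ABB·CA·BD·ABB·ABB·ABB·CA·ABB·BD·BAC·ABB·CA·BD·ABB·ABB·BD·ABB·ABB
    A ↦ BD
    B ↦ ABB
    C ↦ BAC
    D ↦ CA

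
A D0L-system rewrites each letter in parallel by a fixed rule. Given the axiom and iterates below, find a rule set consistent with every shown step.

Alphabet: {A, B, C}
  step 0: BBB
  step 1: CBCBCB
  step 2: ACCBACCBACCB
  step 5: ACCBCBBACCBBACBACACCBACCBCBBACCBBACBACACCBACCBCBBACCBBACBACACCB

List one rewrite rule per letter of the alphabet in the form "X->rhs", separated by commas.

A->B, B->CB, C->AC

  step 1 ⇒ step 2: CBCBCB ⇒ AC·CB·AC·CB·AC·CB
    B ↦ CB
    C ↦ AC
    A ↦ B  (constrained at step 2)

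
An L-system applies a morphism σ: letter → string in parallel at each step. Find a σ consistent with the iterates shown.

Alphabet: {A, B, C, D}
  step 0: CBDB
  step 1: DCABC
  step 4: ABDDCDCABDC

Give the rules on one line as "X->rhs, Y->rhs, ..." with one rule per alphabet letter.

A->D, B->C, C->D, D->AB

  step 0 ⇒ step 1: CBDB ⇒ D·C·AB·C
    B ↦ C
    C ↦ D
    D ↦ AB
    A ↦ D  (constrained at step 1)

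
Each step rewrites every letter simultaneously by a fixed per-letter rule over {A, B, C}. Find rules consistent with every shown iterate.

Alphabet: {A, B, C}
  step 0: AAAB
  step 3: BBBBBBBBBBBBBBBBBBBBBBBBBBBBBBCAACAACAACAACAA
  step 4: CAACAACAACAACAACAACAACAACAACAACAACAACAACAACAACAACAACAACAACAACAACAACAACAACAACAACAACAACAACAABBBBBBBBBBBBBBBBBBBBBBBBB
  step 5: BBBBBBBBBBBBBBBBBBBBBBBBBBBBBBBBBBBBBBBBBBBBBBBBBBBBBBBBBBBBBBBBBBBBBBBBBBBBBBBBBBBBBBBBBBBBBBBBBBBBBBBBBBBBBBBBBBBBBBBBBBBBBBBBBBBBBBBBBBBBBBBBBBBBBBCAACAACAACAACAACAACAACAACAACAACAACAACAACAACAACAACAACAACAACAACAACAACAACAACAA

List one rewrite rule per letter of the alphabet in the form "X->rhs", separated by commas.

  step 4 ⇒ step 5: CAACAACAACAACAACAACAACAACAACAACAACAACAACAACAACAACAACAACAACAACAACAACAACAACAACAACAACAACAACAABBBBBBBBBBBBBBBBBBBBBBBBB ⇒ B·BB·BB·B·BB·BB·B·BB·BB·B·BB·BB·B·BB·BB·B·BB·BB·B·BB·BB·B·BB·BB·B·BB·BB·B·BB·BB·B·BB·BB·B·BB·BB·B·BB·BB·B·BB·BB·B·BB·BB·B·BB·BB·B·BB·BB·B·BB·BB·B·BB·BB·B·BB·BB·B·BB·BB·B·BB·BB·B·BB·BB·B·BB·BB·B·BB·BB·B·BB·BB·B·BB·BB·B·BB·BB·B·BB·BB·B·BB·BB·CAA·CAA·CAA·CAA·CAA·CAA·CAA·CAA·CAA·CAA·CAA·CAA·CAA·CAA·CAA·CAA·CAA·CAA·CAA·CAA·CAA·CAA·CAA·CAA·CAA
    A ↦ BB
    B ↦ CAA
    C ↦ B

A->BB, B->CAA, C->B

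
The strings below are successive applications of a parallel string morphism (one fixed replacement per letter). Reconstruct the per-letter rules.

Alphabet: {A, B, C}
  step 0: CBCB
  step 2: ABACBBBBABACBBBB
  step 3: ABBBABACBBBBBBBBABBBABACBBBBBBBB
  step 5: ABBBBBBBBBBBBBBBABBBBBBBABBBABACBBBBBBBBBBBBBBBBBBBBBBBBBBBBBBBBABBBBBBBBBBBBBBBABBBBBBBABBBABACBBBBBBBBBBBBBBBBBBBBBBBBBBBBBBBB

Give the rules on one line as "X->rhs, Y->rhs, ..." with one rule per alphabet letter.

  step 2 ⇒ step 3: ABACBBBBABACBBBB ⇒ AB·BB·AB·AC·BB·BB·BB·BB·AB·BB·AB·AC·BB·BB·BB·BB
    A ↦ AB
    B ↦ BB
    C ↦ AC

A->AB, B->BB, C->AC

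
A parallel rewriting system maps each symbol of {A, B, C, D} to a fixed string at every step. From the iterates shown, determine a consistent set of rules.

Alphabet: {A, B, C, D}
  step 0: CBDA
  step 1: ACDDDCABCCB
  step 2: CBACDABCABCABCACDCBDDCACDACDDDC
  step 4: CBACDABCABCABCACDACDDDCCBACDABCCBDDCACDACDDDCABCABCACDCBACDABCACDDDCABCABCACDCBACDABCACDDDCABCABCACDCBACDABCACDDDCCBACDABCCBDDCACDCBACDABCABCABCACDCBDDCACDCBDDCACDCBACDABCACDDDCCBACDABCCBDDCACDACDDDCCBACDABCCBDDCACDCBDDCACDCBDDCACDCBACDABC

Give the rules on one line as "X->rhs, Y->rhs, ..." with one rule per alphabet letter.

A->CB, B->DDC, C->ACD, D->ABC

  step 1 ⇒ step 2: ACDDDCABCCB ⇒ CB·ACD·ABC·ABC·ABC·ACD·CB·DDC·ACD·ACD·DDC
    A ↦ CB
    B ↦ DDC
    C ↦ ACD
    D ↦ ABC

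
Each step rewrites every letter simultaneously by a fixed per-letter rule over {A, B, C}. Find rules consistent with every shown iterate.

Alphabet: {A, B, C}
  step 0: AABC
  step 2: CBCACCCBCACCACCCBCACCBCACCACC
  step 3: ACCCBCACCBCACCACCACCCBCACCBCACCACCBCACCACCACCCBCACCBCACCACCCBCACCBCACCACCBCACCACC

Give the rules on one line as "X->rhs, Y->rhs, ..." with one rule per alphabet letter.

A->BC, B->CBC, C->ACC

  step 2 ⇒ step 3: CBCACCCBCACCACCCBCACCBCACCACC ⇒ ACC·CBC·ACC·BC·ACC·ACC·ACC·CBC·ACC·BC·ACC·ACC·BC·ACC·ACC·ACC·CBC·ACC·BC·ACC·ACC·CBC·ACC·BC·ACC·ACC·BC·ACC·ACC
    A ↦ BC
    B ↦ CBC
    C ↦ ACC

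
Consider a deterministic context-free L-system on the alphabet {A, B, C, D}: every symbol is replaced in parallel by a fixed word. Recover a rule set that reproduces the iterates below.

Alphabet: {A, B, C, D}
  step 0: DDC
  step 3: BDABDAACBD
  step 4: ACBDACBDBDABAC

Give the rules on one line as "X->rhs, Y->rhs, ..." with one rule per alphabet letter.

A->BD, B->A, C->AB, D->C

  step 3 ⇒ step 4: BDABDAACBD ⇒ A·C·BD·A·C·BD·BD·AB·A·C
    A ↦ BD
    B ↦ A
    C ↦ AB
    D ↦ C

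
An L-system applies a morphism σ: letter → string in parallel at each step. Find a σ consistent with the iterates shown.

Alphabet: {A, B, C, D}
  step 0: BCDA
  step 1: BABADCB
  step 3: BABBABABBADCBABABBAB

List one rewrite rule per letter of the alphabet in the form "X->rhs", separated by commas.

  step 0 ⇒ step 1: BCDA ⇒ BA·BA·DC·B
    A ↦ B
    B ↦ BA
    C ↦ BA
    D ↦ DC

A->B, B->BA, C->BA, D->DC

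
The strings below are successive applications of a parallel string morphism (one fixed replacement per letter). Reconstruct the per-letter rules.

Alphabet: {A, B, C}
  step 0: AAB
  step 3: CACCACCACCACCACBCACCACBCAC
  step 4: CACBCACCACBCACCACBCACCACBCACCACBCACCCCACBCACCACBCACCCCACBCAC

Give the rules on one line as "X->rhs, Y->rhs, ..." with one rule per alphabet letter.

  step 3 ⇒ step 4: CACCACCACCACCACBCACCACBCAC ⇒ CAC·B·CAC·CAC·B·CAC·CAC·B·CAC·CAC·B·CAC·CAC·B·CAC·CC·CAC·B·CAC·CAC·B·CAC·CC·CAC·B·CAC
    A ↦ B
    B ↦ CC
    C ↦ CAC

A->B, B->CC, C->CAC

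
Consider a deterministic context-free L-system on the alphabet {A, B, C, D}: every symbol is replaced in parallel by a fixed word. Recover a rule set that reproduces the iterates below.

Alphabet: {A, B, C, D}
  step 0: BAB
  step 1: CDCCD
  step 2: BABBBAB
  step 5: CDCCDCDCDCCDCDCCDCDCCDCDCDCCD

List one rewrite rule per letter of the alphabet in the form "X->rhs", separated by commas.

  step 1 ⇒ step 2: CDCCD ⇒ B·AB·B·B·AB
    C ↦ B
    D ↦ AB
  step 0 ⇒ step 1: BAB ⇒ CD·C·CD
    A ↦ C
  step 0 ⇒ step 1: BAB ⇒ CD·C·CD
    B ↦ CD

A->C, B->CD, C->B, D->AB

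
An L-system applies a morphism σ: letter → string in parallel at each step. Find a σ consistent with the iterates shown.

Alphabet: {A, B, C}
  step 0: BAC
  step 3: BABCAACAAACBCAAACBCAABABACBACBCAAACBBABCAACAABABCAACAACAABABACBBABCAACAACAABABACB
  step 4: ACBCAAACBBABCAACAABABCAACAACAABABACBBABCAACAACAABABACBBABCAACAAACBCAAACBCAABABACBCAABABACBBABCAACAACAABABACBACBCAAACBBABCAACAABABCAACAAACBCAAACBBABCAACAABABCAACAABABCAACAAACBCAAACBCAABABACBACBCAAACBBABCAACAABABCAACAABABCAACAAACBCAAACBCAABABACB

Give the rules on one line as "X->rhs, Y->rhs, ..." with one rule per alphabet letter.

A->CAA, B->ACB, C->BAB

  step 3 ⇒ step 4: BABCAACAAACBCAAACBCAABABACBACBCAAACBBABCAACAABABCAACAACAABABACBBABCAACAACAABABACB ⇒ ACB·CAA·ACB·BAB·CAA·CAA·BAB·CAA·CAA·CAA·BAB·ACB·BAB·CAA·CAA·CAA·BAB·ACB·BAB·CAA·CAA·ACB·CAA·ACB·CAA·BAB·ACB·CAA·BAB·ACB·BAB·CAA·CAA·CAA·BAB·ACB·ACB·CAA·ACB·BAB·CAA·CAA·BAB·CAA·CAA·ACB·CAA·ACB·BAB·CAA·CAA·BAB·CAA·CAA·BAB·CAA·CAA·ACB·CAA·ACB·CAA·BAB·ACB·ACB·CAA·ACB·BAB·CAA·CAA·BAB·CAA·CAA·BAB·CAA·CAA·ACB·CAA·ACB·CAA·BAB·ACB
    A ↦ CAA
    B ↦ ACB
    C ↦ BAB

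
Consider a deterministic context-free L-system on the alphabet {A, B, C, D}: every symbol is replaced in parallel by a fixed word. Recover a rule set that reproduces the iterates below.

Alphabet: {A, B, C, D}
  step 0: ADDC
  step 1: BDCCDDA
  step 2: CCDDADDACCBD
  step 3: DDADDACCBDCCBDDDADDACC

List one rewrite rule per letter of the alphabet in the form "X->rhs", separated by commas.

  step 2 ⇒ step 3: CCDDADDACCBD ⇒ DDA·DDA·C·C·BD·C·C·BD·DDA·DDA·C·C
    A ↦ BD
    B ↦ C
    C ↦ DDA
    D ↦ C

A->BD, B->C, C->DDA, D->C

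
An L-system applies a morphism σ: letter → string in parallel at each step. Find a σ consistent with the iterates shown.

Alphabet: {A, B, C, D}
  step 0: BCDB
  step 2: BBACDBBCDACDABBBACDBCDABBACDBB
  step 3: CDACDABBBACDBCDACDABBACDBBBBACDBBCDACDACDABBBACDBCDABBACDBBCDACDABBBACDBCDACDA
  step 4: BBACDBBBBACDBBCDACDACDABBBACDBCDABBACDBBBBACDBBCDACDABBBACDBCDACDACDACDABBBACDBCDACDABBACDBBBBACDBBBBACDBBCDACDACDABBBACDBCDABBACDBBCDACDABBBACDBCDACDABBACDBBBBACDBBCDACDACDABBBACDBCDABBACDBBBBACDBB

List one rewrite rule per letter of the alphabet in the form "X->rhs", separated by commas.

  step 3 ⇒ step 4: CDACDABBBACDBCDACDABBACDBBBBACDBBCDACDACDABBBACDBCDABBACDBBCDACDABBBACDBCDACDA ⇒ BBA·CDB·B·BBA·CDB·B·CDA·CDA·CDA·B·BBA·CDB·CDA·BBA·CDB·B·BBA·CDB·B·CDA·CDA·B·BBA·CDB·CDA·CDA·CDA·CDA·B·BBA·CDB·CDA·CDA·BBA·CDB·B·BBA·CDB·B·BBA·CDB·B·CDA·CDA·CDA·B·BBA·CDB·CDA·BBA·CDB·B·CDA·CDA·B·BBA·CDB·CDA·CDA·BBA·CDB·B·BBA·CDB·B·CDA·CDA·CDA·B·BBA·CDB·CDA·BBA·CDB·B·BBA·CDB·B
    A ↦ B
    B ↦ CDA
    C ↦ BBA
    D ↦ CDB

A->B, B->CDA, C->BBA, D->CDB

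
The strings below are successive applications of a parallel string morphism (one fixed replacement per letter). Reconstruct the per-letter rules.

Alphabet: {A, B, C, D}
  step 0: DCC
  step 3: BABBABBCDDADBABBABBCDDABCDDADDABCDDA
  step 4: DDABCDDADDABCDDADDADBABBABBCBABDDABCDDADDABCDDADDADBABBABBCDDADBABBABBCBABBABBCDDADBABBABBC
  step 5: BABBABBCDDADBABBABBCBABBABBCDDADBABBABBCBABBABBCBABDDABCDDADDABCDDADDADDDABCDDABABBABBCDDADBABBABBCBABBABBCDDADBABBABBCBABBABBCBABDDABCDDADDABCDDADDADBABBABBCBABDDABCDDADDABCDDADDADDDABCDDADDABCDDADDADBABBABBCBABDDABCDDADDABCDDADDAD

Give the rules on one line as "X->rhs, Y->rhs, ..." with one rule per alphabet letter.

  step 4 ⇒ step 5: DDABCDDADDABCDDADDADBABBABBCBABDDABCDDADDABCDDADDADBABBABBCDDADBABBABBCBABBABBCDDADBABBABBC ⇒ BAB·BAB·BC·DDA·D·BAB·BAB·BC·BAB·BAB·BC·DDA·D·BAB·BAB·BC·BAB·BAB·BC·BAB·DDA·BC·DDA·DDA·BC·DDA·DDA·D·DDA·BC·DDA·BAB·BAB·BC·DDA·D·BAB·BAB·BC·BAB·BAB·BC·DDA·D·BAB·BAB·BC·BAB·BAB·BC·BAB·DDA·BC·DDA·DDA·BC·DDA·DDA·D·BAB·BAB·BC·BAB·DDA·BC·DDA·DDA·BC·DDA·DDA·D·DDA·BC·DDA·DDA·BC·DDA·DDA·D·BAB·BAB·BC·BAB·DDA·BC·DDA·DDA·BC·DDA·DDA·D
    A ↦ BC
    B ↦ DDA
    C ↦ D
    D ↦ BAB

A->BC, B->DDA, C->D, D->BAB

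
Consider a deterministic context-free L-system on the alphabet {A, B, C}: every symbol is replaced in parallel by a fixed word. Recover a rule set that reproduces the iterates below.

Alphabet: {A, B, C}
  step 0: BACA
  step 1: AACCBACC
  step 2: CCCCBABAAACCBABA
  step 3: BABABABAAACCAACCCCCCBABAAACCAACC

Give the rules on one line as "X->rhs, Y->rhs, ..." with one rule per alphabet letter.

  step 2 ⇒ step 3: CCCCBABAAACCBABA ⇒ BA·BA·BA·BA·AA·CC·AA·CC·CC·CC·BA·BA·AA·CC·AA·CC
    A ↦ CC
    B ↦ AA
    C ↦ BA

A->CC, B->AA, C->BA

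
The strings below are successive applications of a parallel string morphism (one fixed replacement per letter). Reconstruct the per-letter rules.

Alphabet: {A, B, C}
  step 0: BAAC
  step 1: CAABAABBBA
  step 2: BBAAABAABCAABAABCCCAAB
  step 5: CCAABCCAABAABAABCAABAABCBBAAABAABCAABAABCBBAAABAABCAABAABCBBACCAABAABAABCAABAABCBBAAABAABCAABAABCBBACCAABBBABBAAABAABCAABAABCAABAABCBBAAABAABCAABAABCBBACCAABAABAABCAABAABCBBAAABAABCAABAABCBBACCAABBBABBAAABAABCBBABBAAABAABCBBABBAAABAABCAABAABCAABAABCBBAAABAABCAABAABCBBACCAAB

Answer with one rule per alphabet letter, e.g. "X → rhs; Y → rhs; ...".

  step 1 ⇒ step 2: CAABAABBBA ⇒ BBA·AAB·AAB·C·AAB·AAB·C·C·C·AAB
    A ↦ AAB
    B ↦ C
    C ↦ BBA

A->AAB, B->C, C->BBA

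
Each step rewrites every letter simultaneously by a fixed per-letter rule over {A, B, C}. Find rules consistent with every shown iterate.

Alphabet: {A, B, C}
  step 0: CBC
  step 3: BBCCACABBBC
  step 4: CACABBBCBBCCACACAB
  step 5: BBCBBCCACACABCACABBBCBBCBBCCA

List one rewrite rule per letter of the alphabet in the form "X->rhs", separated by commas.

A->BC, B->CA, C->B

  step 4 ⇒ step 5: CACABBBCBBCCACACAB ⇒ B·BC·B·BC·CA·CA·CA·B·CA·CA·B·B·BC·B·BC·B·BC·CA
    A ↦ BC
    B ↦ CA
    C ↦ B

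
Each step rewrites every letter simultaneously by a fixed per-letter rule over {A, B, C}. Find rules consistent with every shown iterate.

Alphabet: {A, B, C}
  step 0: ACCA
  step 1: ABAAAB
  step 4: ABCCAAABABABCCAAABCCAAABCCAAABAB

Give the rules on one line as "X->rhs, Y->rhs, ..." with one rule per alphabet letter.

  step 0 ⇒ step 1: ACCA ⇒ AB·A·A·AB
    A ↦ AB
    C ↦ A
    B ↦ CC  (constrained at step 1)

A->AB, B->CC, C->A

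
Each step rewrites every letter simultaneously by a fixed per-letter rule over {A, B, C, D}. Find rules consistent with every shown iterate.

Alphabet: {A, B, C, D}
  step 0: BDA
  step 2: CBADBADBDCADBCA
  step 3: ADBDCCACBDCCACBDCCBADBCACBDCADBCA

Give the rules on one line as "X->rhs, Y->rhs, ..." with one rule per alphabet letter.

  step 2 ⇒ step 3: CBADBADBDCADBCA ⇒ ADB·DC·CA·CB·DC·CA·CB·DC·CB·ADB·CA·CB·DC·ADB·CA
    A ↦ CA
    B ↦ DC
    C ↦ ADB
    D ↦ CB

A->CA, B->DC, C->ADB, D->CB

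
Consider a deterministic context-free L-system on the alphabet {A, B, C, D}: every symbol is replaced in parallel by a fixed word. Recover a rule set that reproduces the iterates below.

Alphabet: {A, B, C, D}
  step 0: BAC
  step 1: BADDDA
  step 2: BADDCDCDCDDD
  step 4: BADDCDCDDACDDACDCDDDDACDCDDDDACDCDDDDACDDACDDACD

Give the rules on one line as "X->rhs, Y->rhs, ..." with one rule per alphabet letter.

A->DD, B->BA, C->DA, D->CD

  step 1 ⇒ step 2: BADDDA ⇒ BA·DD·CD·CD·CD·DD
    A ↦ DD
    B ↦ BA
    D ↦ CD
  step 0 ⇒ step 1: BAC ⇒ BA·DD·DA
    C ↦ DA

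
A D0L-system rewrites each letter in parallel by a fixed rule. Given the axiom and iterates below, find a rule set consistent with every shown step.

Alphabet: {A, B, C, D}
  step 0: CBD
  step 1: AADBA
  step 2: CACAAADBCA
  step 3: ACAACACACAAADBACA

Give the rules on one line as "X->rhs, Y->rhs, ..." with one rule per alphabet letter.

  step 2 ⇒ step 3: CACAAADBCA ⇒ A·CA·A·CA·CA·CA·A·ADB·A·CA
    A ↦ CA
    B ↦ ADB
    C ↦ A
    D ↦ A

A->CA, B->ADB, C->A, D->A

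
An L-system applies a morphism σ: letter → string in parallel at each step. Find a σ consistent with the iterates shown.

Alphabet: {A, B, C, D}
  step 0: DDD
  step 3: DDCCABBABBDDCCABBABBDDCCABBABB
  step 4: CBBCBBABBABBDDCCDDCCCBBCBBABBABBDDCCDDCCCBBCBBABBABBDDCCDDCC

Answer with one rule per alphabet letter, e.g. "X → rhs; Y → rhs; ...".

  step 3 ⇒ step 4: DDCCABBABBDDCCABBABBDDCCABBABB ⇒ CBB·CBB·ABB·ABB·DD·C·C·DD·C·C·CBB·CBB·ABB·ABB·DD·C·C·DD·C·C·CBB·CBB·ABB·ABB·DD·C·C·DD·C·C
    A ↦ DD
    B ↦ C
    C ↦ ABB
    D ↦ CBB

A->DD, B->C, C->ABB, D->CBB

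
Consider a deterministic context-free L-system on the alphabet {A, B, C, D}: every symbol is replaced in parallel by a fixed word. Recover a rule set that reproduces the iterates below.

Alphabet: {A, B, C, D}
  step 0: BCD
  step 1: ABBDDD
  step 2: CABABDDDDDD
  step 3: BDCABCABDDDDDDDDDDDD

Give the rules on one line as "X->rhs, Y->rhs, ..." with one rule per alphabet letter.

A->C, B->AB, C->BD, D->DD

  step 2 ⇒ step 3: CABABDDDDDD ⇒ BD·C·AB·C·AB·DD·DD·DD·DD·DD·DD
    A ↦ C
    B ↦ AB
    C ↦ BD
    D ↦ DD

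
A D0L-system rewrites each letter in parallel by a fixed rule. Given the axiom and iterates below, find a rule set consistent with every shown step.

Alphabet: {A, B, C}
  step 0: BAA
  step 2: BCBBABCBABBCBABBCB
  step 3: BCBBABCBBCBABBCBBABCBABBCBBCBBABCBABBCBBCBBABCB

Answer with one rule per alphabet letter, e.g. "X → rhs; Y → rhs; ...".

A->AB, B->BCB, C->BA

  step 2 ⇒ step 3: BCBBABCBABBCBABBCB ⇒ BCB·BA·BCB·BCB·AB·BCB·BA·BCB·AB·BCB·BCB·BA·BCB·AB·BCB·BCB·BA·BCB
    A ↦ AB
    B ↦ BCB
    C ↦ BA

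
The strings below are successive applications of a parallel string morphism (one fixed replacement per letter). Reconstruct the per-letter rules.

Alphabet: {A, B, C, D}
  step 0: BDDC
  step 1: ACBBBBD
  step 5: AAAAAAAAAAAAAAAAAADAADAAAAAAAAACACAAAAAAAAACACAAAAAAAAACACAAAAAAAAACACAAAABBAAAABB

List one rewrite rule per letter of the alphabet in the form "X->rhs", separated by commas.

  step 0 ⇒ step 1: BDDC ⇒ AC·BB·BB·D
    B ↦ AC
    C ↦ D
    D ↦ BB
    A ↦ AA  (constrained at step 1)

A->AA, B->AC, C->D, D->BB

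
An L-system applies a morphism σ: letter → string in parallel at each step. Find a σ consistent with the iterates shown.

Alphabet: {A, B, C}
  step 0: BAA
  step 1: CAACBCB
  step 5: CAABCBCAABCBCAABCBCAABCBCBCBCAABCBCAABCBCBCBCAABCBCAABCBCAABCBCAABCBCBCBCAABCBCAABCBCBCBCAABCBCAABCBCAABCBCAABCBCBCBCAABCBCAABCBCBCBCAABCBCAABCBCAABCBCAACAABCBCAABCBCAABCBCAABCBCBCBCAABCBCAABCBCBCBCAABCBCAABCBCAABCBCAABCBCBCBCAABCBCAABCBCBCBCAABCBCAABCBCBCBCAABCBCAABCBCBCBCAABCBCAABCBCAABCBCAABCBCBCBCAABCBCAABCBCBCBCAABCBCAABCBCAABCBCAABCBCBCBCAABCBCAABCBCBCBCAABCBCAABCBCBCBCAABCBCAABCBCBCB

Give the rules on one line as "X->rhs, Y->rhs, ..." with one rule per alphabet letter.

  step 0 ⇒ step 1: BAA ⇒ CAA·CB·CB
    A ↦ CB
    B ↦ CAA
    C ↦ BCB  (constrained at step 1)

A->CB, B->CAA, C->BCB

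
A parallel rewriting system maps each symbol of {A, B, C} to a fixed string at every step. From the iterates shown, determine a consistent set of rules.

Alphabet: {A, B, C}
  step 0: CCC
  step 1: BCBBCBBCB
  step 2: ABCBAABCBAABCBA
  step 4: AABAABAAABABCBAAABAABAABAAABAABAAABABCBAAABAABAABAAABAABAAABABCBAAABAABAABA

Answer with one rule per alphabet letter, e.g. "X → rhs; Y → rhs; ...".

A->AAB, B->A, C->BCB

  step 1 ⇒ step 2: BCBBCBBCB ⇒ A·BCB·A·A·BCB·A·A·BCB·A
    B ↦ A
    C ↦ BCB
    A ↦ AAB  (constrained at step 2)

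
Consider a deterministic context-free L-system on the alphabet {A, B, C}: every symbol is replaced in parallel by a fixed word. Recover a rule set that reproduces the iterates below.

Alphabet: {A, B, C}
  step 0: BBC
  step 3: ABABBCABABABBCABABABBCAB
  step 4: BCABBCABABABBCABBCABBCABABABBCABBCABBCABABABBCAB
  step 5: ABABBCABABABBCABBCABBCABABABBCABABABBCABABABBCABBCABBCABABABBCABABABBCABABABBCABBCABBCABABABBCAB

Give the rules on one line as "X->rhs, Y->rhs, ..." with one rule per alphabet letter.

  step 4 ⇒ step 5: BCABBCABABABBCABBCABBCABABABBCABBCABBCABABABBCAB ⇒ AB·AB·BC·AB·AB·AB·BC·AB·BC·AB·BC·AB·AB·AB·BC·AB·AB·AB·BC·AB·AB·AB·BC·AB·BC·AB·BC·AB·AB·AB·BC·AB·AB·AB·BC·AB·AB·AB·BC·AB·BC·AB·BC·AB·AB·AB·BC·AB
    A ↦ BC
    B ↦ AB
    C ↦ AB

A->BC, B->AB, C->AB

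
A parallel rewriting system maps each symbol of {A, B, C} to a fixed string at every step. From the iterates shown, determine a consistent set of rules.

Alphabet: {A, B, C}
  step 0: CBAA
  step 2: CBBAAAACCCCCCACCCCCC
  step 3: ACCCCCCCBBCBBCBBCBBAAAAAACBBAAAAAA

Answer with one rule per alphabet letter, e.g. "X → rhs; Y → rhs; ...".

  step 2 ⇒ step 3: CBBAAAACCCCCCACCCCCC ⇒ A·CCC·CCC·CBB·CBB·CBB·CBB·A·A·A·A·A·A·CBB·A·A·A·A·A·A
    A ↦ CBB
    B ↦ CCC
    C ↦ A

A->CBB, B->CCC, C->A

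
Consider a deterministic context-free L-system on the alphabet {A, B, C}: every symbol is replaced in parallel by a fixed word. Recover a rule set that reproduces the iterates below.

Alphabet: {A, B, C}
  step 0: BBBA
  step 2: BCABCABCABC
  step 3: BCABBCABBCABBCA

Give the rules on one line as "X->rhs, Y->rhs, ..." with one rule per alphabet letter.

  step 2 ⇒ step 3: BCABCABCABC ⇒ BC·A·B·BC·A·B·BC·A·B·BC·A
    A ↦ B
    B ↦ BC
    C ↦ A

A->B, B->BC, C->A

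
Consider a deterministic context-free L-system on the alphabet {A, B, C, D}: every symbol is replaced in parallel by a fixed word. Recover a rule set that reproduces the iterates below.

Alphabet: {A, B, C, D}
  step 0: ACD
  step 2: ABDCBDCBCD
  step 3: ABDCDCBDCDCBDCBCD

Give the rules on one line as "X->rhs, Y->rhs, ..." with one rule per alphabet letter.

  step 2 ⇒ step 3: ABDCBDCBCD ⇒ AB·D·CD·CB·D·CD·CB·D·CB·CD
    A ↦ AB
    B ↦ D
    C ↦ CB
    D ↦ CD

A->AB, B->D, C->CB, D->CD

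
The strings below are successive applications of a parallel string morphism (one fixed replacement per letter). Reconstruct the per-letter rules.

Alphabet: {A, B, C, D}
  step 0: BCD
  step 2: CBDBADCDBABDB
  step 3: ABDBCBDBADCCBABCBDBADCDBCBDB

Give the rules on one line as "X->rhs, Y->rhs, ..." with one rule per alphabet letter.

A->ADC, B->DB, C->AB, D->CB

  step 2 ⇒ step 3: CBDBADCDBABDB ⇒ AB·DB·CB·DB·ADC·CB·AB·CB·DB·ADC·DB·CB·DB
    A ↦ ADC
    B ↦ DB
    C ↦ AB
    D ↦ CB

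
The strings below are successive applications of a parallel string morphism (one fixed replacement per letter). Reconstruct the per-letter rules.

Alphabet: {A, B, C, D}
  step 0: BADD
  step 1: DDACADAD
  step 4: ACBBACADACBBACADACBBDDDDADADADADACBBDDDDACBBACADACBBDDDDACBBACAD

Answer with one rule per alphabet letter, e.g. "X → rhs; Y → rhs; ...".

A->AC, B->DD, C->BB, D->AD

  step 0 ⇒ step 1: BADD ⇒ DD·AC·AD·AD
    A ↦ AC
    B ↦ DD
    D ↦ AD
    C ↦ BB  (constrained at step 1)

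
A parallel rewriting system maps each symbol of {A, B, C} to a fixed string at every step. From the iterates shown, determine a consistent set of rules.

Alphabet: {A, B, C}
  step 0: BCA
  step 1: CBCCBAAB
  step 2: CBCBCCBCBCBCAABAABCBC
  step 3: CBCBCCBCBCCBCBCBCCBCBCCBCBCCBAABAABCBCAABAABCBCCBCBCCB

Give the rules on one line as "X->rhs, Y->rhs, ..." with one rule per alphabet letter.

A->AAB, B->CBC, C->CB

  step 2 ⇒ step 3: CBCBCCBCBCBCAABAABCBC ⇒ CB·CBC·CB·CBC·CB·CB·CBC·CB·CBC·CB·CBC·CB·AAB·AAB·CBC·AAB·AAB·CBC·CB·CBC·CB
    A ↦ AAB
    B ↦ CBC
    C ↦ CB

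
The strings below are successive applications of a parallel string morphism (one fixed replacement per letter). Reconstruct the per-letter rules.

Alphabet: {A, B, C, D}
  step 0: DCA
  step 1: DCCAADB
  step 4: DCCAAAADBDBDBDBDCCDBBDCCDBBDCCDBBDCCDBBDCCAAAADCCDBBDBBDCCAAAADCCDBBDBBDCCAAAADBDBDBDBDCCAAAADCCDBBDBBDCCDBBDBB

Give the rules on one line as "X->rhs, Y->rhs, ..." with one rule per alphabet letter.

  step 0 ⇒ step 1: DCA ⇒ DCC·AA·DB
    A ↦ DB
    C ↦ AA
    D ↦ DCC
    B ↦ DBB  (constrained at step 1)

A->DB, B->DBB, C->AA, D->DCC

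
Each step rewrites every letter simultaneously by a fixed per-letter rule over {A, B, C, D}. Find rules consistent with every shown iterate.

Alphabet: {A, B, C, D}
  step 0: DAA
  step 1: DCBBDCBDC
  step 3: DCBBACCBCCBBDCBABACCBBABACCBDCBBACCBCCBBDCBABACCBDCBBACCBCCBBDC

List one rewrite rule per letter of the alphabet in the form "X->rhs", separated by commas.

  step 0 ⇒ step 1: DAA ⇒ DCB·BDC·BDC
    A ↦ BDC
    D ↦ DCB
    B ↦ CCB  (constrained at step 1)
    C ↦ BA  (constrained at step 1)

A->BDC, B->CCB, C->BA, D->DCB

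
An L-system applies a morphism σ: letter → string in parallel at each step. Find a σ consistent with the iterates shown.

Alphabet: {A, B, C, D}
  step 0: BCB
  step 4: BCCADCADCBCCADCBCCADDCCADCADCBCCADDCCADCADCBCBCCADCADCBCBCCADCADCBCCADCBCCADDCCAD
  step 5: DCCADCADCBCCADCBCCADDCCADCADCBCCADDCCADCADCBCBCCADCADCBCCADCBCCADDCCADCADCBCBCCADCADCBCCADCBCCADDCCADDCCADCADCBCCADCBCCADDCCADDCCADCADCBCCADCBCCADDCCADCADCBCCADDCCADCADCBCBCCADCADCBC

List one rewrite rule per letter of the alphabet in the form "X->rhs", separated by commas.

  step 4 ⇒ step 5: BCCADCADCBCCADCBCCADDCCADCADCBCCADDCCADCADCBCBCCADCADCBCBCCADCADCBCCADCBCCADDCCAD ⇒ DC·CAD·CAD·C·BC·CAD·C·BC·CAD·DC·CAD·CAD·C·BC·CAD·DC·CAD·CAD·C·BC·BC·CAD·CAD·C·BC·CAD·C·BC·CAD·DC·CAD·CAD·C·BC·BC·CAD·CAD·C·BC·CAD·C·BC·CAD·DC·CAD·DC·CAD·CAD·C·BC·CAD·C·BC·CAD·DC·CAD·DC·CAD·CAD·C·BC·CAD·C·BC·CAD·DC·CAD·CAD·C·BC·CAD·DC·CAD·CAD·C·BC·BC·CAD·CAD·C·BC
    A ↦ C
    B ↦ DC
    C ↦ CAD
    D ↦ BC

A->C, B->DC, C->CAD, D->BC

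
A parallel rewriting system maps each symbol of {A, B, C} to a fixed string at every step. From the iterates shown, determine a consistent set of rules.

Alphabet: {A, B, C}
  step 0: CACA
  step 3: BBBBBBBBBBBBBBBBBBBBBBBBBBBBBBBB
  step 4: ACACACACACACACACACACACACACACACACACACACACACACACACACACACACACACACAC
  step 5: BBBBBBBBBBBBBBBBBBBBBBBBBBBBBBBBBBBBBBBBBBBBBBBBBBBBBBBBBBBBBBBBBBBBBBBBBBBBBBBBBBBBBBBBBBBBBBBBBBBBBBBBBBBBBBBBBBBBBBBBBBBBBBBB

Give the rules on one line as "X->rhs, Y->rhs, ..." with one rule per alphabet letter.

A->B, B->AC, C->BBB

  step 4 ⇒ step 5: ACACACACACACACACACACACACACACACACACACACACACACACACACACACACACACACAC ⇒ B·BBB·B·BBB·B·BBB·B·BBB·B·BBB·B·BBB·B·BBB·B·BBB·B·BBB·B·BBB·B·BBB·B·BBB·B·BBB·B·BBB·B·BBB·B·BBB·B·BBB·B·BBB·B·BBB·B·BBB·B·BBB·B·BBB·B·BBB·B·BBB·B·BBB·B·BBB·B·BBB·B·BBB·B·BBB·B·BBB·B·BBB·B·BBB
    A ↦ B
    C ↦ BBB
  step 3 ⇒ step 4: BBBBBBBBBBBBBBBBBBBBBBBBBBBBBBBB ⇒ AC·AC·AC·AC·AC·AC·AC·AC·AC·AC·AC·AC·AC·AC·AC·AC·AC·AC·AC·AC·AC·AC·AC·AC·AC·AC·AC·AC·AC·AC·AC·AC
    B ↦ AC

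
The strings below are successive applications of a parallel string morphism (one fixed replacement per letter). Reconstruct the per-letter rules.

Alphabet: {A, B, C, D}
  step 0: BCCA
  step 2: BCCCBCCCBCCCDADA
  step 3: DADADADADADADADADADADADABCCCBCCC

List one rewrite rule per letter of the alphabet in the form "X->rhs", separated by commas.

A->CC, B->DA, C->DA, D->BC

  step 2 ⇒ step 3: BCCCBCCCBCCCDADA ⇒ DA·DA·DA·DA·DA·DA·DA·DA·DA·DA·DA·DA·BC·CC·BC·CC
    A ↦ CC
    B ↦ DA
    C ↦ DA
    D ↦ BC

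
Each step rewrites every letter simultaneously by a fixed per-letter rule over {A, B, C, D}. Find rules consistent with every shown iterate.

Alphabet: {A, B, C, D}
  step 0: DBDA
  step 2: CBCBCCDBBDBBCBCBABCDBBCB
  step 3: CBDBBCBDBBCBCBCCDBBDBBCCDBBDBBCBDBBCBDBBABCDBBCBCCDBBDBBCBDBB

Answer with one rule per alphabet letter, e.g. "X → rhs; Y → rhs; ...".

  step 2 ⇒ step 3: CBCBCCDBBDBBCBCBABCDBBCB ⇒ CB·DBB·CB·DBB·CB·CB·CC·DBB·DBB·CC·DBB·DBB·CB·DBB·CB·DBB·ABC·DBB·CB·CC·DBB·DBB·CB·DBB
    A ↦ ABC
    B ↦ DBB
    C ↦ CB
    D ↦ CC

A->ABC, B->DBB, C->CB, D->CC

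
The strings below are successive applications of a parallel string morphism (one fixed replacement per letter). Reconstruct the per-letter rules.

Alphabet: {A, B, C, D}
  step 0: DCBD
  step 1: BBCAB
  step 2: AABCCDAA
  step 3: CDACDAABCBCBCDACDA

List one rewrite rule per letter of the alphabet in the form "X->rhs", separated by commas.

  step 2 ⇒ step 3: AABCCDAA ⇒ CDA·CDA·A·BC·BC·B·CDA·CDA
    A ↦ CDA
    B ↦ A
    C ↦ BC
    D ↦ B

A->CDA, B->A, C->BC, D->B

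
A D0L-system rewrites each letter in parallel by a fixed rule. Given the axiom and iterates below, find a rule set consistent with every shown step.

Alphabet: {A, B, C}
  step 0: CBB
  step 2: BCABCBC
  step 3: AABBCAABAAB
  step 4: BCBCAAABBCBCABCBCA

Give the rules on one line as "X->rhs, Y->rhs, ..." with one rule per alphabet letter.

  step 3 ⇒ step 4: AABBCAABAAB ⇒ BC·BC·A·A·AB·BC·BC·A·BC·BC·A
    A ↦ BC
    B ↦ A
    C ↦ AB

A->BC, B->A, C->AB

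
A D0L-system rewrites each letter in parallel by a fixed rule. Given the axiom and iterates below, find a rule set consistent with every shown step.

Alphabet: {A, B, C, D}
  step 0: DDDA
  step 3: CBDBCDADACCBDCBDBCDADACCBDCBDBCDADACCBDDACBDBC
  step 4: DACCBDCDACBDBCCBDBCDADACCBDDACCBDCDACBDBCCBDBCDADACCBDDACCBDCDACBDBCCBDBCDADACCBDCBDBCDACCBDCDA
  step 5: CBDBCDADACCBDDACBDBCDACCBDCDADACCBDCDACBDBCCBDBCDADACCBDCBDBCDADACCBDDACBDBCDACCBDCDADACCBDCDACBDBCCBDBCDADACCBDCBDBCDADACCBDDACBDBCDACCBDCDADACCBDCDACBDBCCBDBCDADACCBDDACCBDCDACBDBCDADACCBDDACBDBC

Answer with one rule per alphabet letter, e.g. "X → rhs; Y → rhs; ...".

  step 4 ⇒ step 5: DACCBDCDACBDBCCBDBCDADACCBDDACCBDCDACBDBCCBDBCDADACCBDDACCBDCDACBDBCCBDBCDADACCBDCBDBCDACCBDCDA ⇒ CBD·BC·DA·DA·C·CBD·DA·CBD·BC·DA·C·CBD·C·DA·DA·C·CBD·C·DA·CBD·BC·CBD·BC·DA·DA·C·CBD·CBD·BC·DA·DA·C·CBD·DA·CBD·BC·DA·C·CBD·C·DA·DA·C·CBD·C·DA·CBD·BC·CBD·BC·DA·DA·C·CBD·CBD·BC·DA·DA·C·CBD·DA·CBD·BC·DA·C·CBD·C·DA·DA·C·CBD·C·DA·CBD·BC·CBD·BC·DA·DA·C·CBD·DA·C·CBD·C·DA·CBD·BC·DA·DA·C·CBD·DA·CBD·BC
    A ↦ BC
    B ↦ C
    C ↦ DA
    D ↦ CBD

A->BC, B->C, C->DA, D->CBD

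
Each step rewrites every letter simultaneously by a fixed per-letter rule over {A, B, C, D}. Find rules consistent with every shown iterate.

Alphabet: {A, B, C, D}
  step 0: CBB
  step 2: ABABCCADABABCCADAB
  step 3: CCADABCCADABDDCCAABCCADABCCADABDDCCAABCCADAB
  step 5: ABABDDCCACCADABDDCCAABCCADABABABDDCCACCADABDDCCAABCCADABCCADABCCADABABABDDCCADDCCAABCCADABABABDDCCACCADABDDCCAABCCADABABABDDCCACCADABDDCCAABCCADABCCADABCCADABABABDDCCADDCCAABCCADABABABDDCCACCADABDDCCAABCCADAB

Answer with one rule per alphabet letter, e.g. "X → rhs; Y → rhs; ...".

A->CCA, B->DAB, C->D, D->AB

  step 2 ⇒ step 3: ABABCCADABABCCADAB ⇒ CCA·DAB·CCA·DAB·D·D·CCA·AB·CCA·DAB·CCA·DAB·D·D·CCA·AB·CCA·DAB
    A ↦ CCA
    B ↦ DAB
    C ↦ D
    D ↦ AB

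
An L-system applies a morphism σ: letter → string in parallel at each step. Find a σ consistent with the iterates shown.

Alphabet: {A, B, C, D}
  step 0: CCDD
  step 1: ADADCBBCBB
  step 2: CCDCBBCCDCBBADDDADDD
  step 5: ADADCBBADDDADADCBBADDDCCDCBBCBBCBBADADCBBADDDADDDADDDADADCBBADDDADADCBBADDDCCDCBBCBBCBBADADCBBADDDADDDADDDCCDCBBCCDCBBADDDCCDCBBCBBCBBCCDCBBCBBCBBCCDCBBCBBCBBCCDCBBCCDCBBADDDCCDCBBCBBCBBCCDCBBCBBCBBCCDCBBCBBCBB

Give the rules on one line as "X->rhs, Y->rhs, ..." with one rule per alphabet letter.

  step 1 ⇒ step 2: ADADCBBCBB ⇒ CCD·CBB·CCD·CBB·AD·D·D·AD·D·D
    A ↦ CCD
    B ↦ D
    C ↦ AD
    D ↦ CBB

A->CCD, B->D, C->AD, D->CBB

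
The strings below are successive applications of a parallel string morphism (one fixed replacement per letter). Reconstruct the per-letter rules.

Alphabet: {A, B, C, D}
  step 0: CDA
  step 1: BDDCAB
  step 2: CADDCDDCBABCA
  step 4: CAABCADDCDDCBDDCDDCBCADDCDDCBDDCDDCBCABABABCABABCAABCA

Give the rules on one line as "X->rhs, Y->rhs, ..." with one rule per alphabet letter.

A->AB, B->CA, C->B, D->DDC

  step 1 ⇒ step 2: BDDCAB ⇒ CA·DDC·DDC·B·AB·CA
    A ↦ AB
    B ↦ CA
    C ↦ B
    D ↦ DDC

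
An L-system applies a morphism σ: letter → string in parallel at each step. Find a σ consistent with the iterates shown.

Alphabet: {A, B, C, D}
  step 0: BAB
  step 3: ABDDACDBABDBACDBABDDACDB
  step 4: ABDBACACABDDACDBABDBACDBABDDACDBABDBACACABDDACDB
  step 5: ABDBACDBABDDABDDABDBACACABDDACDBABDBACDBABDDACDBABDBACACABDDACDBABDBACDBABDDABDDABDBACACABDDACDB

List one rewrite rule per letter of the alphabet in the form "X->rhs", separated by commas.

A->AB, B->DB, C->DD, D->AC

  step 4 ⇒ step 5: ABDBACACABDDACDBABDBACDBABDDACDBABDBACACABDDACDB ⇒ AB·DB·AC·DB·AB·DD·AB·DD·AB·DB·AC·AC·AB·DD·AC·DB·AB·DB·AC·DB·AB·DD·AC·DB·AB·DB·AC·AC·AB·DD·AC·DB·AB·DB·AC·DB·AB·DD·AB·DD·AB·DB·AC·AC·AB·DD·AC·DB
    A ↦ AB
    B ↦ DB
    C ↦ DD
    D ↦ AC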